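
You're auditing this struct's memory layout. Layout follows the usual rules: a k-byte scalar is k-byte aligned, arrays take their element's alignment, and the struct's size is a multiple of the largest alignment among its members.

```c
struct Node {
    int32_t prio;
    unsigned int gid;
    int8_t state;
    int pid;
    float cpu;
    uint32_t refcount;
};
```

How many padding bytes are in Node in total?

3

0..4  prio  (4B, 4-aligned)
4..8  gid  (4B, 4-aligned)
8..9  state  (1B, 1-aligned)
9..12  -- padding (3B)
12..16  pid  (4B, 4-aligned)
16..20  cpu  (4B, 4-aligned)
20..24  refcount  (4B, 4-aligned)
sizeof = 24, alignof = 4
data bytes 21, size 24 → padding 3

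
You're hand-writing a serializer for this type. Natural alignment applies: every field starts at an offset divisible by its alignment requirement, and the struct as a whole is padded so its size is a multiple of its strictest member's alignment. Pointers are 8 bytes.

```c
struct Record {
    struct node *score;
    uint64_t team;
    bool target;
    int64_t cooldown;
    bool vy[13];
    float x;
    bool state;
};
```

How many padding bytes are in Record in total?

score at 0 (size 8, align 8) → ends 8
team at 8 (size 8, align 8) → ends 16
target at 16 (size 1, align 1) → ends 17
pad 7 to align 8 for cooldown
cooldown at 24 (size 8, align 8) → ends 32
vy at 32 (size 13, align 1) → ends 45
pad 3 to align 4 for x
x at 48 (size 4, align 4) → ends 52
state at 52 (size 1, align 1) → ends 53
tail pad 3 to reach multiple of 8
total 56 bytes, alignment 8
data bytes 43, size 56 → padding 13

13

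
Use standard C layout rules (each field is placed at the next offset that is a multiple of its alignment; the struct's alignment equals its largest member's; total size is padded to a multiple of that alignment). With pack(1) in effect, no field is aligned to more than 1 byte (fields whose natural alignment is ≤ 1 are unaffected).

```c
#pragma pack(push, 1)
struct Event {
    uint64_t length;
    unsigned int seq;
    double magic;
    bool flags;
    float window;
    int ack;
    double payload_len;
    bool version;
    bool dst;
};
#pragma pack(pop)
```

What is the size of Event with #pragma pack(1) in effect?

39

0..8  length  (8B, 1-aligned)
8..12  seq  (4B, 1-aligned)
12..20  magic  (8B, 1-aligned)
20..21  flags  (1B, 1-aligned)
21..25  window  (4B, 1-aligned)
25..29  ack  (4B, 1-aligned)
29..37  payload_len  (8B, 1-aligned)
37..38  version  (1B, 1-aligned)
38..39  dst  (1B, 1-aligned)
sizeof = 39, alignof = 1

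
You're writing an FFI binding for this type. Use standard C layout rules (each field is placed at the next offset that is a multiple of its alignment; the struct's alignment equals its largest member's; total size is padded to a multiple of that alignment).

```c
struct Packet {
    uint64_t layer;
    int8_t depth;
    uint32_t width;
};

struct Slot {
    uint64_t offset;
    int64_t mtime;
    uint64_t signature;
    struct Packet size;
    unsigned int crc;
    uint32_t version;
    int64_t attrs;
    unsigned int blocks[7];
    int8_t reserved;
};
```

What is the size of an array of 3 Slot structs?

Packet: 0..8  layer  (8B, 8-aligned); 8..9  depth  (1B, 1-aligned); 9..12  -- padding (3B); 12..16  width  (4B, 4-aligned); sizeof = 16, alignof = 8
0..8  offset  (8B, 8-aligned)
8..16  mtime  (8B, 8-aligned)
16..24  signature  (8B, 8-aligned)
24..40  size  (16B, 8-aligned)
40..44  crc  (4B, 4-aligned)
44..48  version  (4B, 4-aligned)
48..56  attrs  (8B, 8-aligned)
56..84  blocks  (28B, 4-aligned)
84..85  reserved  (1B, 1-aligned)
85..88  -- tail padding (3B)
sizeof = 88, alignof = 8
array of 3: 3 × 88 = 264

264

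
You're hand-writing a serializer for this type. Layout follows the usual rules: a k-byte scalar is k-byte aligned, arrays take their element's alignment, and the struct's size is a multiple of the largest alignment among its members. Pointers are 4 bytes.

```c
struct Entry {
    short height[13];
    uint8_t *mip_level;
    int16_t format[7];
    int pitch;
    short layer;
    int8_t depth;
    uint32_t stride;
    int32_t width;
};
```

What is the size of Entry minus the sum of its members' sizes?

5

@0: height [26B, align 2] → 26
+2 pad (align 4)
@28: mip_level [4B, align 4] → 32
@32: format [14B, align 2] → 46
+2 pad (align 4)
@48: pitch [4B, align 4] → 52
@52: layer [2B, align 2] → 54
@54: depth [1B, align 1] → 55
+1 pad (align 4)
@56: stride [4B, align 4] → 60
@60: width [4B, align 4] → 64
size 64, align 4
data bytes 59, size 64 → padding 5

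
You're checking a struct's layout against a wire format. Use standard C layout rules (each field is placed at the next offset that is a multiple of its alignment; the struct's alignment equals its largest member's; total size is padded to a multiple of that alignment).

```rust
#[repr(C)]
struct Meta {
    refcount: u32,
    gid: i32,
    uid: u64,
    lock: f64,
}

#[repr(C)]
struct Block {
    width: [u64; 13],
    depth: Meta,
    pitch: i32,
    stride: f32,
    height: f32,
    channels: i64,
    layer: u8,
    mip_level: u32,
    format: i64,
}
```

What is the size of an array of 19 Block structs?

Meta: refcount at 0 (size 4, align 4) → ends 4; gid at 4 (size 4, align 4) → ends 8; uid at 8 (size 8, align 8) → ends 16; lock at 16 (size 8, align 8) → ends 24; total 24 bytes, alignment 8
width at 0 (size 104, align 8) → ends 104
depth at 104 (size 24, align 8) → ends 128
pitch at 128 (size 4, align 4) → ends 132
stride at 132 (size 4, align 4) → ends 136
height at 136 (size 4, align 4) → ends 140
pad 4 to align 8 for channels
channels at 144 (size 8, align 8) → ends 152
layer at 152 (size 1, align 1) → ends 153
pad 3 to align 4 for mip_level
mip_level at 156 (size 4, align 4) → ends 160
format at 160 (size 8, align 8) → ends 168
total 168 bytes, alignment 8
array of 19: 19 × 168 = 3192

3192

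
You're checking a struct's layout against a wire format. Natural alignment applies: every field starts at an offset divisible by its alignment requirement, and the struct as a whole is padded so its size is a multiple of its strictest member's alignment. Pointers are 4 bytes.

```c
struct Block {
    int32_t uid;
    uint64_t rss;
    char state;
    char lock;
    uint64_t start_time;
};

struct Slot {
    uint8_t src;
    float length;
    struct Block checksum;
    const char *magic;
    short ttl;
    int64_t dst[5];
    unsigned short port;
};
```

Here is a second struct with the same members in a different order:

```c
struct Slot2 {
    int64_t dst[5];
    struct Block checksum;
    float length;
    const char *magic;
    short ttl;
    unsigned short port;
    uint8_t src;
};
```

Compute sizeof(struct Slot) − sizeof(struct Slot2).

8

Block: uid at 0 (size 4, align 4) → ends 4; pad 4 to align 8 for rss; rss at 8 (size 8, align 8) → ends 16; state at 16 (size 1, align 1) → ends 17; lock at 17 (size 1, align 1) → ends 18; pad 6 to align 8 for start_time; start_time at 24 (size 8, align 8) → ends 32; total 32 bytes, alignment 8
src at 0 (size 1, align 1) → ends 1
pad 3 to align 4 for length
length at 4 (size 4, align 4) → ends 8
checksum at 8 (size 32, align 8) → ends 40
magic at 40 (size 4, align 4) → ends 44
ttl at 44 (size 2, align 2) → ends 46
pad 2 to align 8 for dst
dst at 48 (size 40, align 8) → ends 88
port at 88 (size 2, align 2) → ends 90
tail pad 6 to reach multiple of 8
total 96 bytes, alignment 8
— Slot2 —
dst at 0 (size 40, align 8) → ends 40
checksum at 40 (size 32, align 8) → ends 72
length at 72 (size 4, align 4) → ends 76
magic at 76 (size 4, align 4) → ends 80
ttl at 80 (size 2, align 2) → ends 82
port at 82 (size 2, align 2) → ends 84
src at 84 (size 1, align 1) → ends 85
tail pad 3 to reach multiple of 8
total 88 bytes, alignment 8
96 − 88 = 8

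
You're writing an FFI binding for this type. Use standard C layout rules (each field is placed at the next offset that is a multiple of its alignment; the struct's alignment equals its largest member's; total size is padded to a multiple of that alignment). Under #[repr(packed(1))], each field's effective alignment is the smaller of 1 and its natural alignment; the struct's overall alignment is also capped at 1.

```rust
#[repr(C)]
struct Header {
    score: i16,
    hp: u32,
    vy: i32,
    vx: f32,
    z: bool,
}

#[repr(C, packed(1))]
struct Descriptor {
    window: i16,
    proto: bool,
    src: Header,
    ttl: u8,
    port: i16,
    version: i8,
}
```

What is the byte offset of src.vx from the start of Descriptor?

15

Header: @0: score [2B, align 2] → 2; +2 pad (align 4); @4: hp [4B, align 4] → 8; @8: vy [4B, align 4] → 12; @12: vx [4B, align 4] → 16; @16: z [1B, align 1] → 17; +3 tail pad (align 4); size 20, align 4
@0: window [2B, align 1] → 2
@2: proto [1B, align 1] → 3
@3: src [20B, align 1] → 23
within Header: vx at 12
3 + 12 = 15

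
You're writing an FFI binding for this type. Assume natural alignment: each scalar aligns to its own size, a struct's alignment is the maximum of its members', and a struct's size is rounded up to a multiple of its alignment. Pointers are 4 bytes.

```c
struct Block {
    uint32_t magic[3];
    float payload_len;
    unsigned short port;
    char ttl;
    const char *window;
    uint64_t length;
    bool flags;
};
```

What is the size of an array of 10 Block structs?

magic at 0 (size 12, align 4) → ends 12
payload_len at 12 (size 4, align 4) → ends 16
port at 16 (size 2, align 2) → ends 18
ttl at 18 (size 1, align 1) → ends 19
pad 1 to align 4 for window
window at 20 (size 4, align 4) → ends 24
length at 24 (size 8, align 8) → ends 32
flags at 32 (size 1, align 1) → ends 33
tail pad 7 to reach multiple of 8
total 40 bytes, alignment 8
array of 10: 10 × 40 = 400

400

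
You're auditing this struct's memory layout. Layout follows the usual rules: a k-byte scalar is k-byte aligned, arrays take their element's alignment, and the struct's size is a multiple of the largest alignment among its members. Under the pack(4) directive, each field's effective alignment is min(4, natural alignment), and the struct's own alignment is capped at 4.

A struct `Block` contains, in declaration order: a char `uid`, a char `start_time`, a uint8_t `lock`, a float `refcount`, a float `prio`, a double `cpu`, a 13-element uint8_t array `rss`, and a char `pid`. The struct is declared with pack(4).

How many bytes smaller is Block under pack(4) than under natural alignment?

natural layout:
  0..1  uid  (1B, 1-aligned)
  1..2  start_time  (1B, 1-aligned)
  2..3  lock  (1B, 1-aligned)
  3..4  -- padding (1B)
  4..8  refcount  (4B, 4-aligned)
  8..12  prio  (4B, 4-aligned)
  12..16  -- padding (4B)
  16..24  cpu  (8B, 8-aligned)
  24..37  rss  (13B, 1-aligned)
  37..38  pid  (1B, 1-aligned)
  38..40  -- tail padding (2B)
  sizeof = 40, alignof = 8
packed(4) layout:
  0..1  uid  (1B, 1-aligned)
  1..2  start_time  (1B, 1-aligned)
  2..3  lock  (1B, 1-aligned)
  3..4  -- padding (1B)
  4..8  refcount  (4B, 4-aligned)
  8..12  prio  (4B, 4-aligned)
  12..20  cpu  (8B, 4-aligned)
  20..33  rss  (13B, 1-aligned)
  33..34  pid  (1B, 1-aligned)
  34..36  -- tail padding (2B)
  sizeof = 36, alignof = 4
40 − 36 = 4

4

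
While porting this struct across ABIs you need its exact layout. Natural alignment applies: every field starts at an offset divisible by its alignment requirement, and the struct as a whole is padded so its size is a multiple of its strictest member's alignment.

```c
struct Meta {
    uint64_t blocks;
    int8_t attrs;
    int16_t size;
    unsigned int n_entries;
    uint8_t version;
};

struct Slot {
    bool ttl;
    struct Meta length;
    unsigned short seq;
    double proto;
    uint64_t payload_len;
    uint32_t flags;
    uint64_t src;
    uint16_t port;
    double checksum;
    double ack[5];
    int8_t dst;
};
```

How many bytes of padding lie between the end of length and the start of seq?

Meta: @0: blocks [8B, align 8] → 8; @8: attrs [1B, align 1] → 9; +1 pad (align 2); @10: size [2B, align 2] → 12; @12: n_entries [4B, align 4] → 16; @16: version [1B, align 1] → 17; +7 tail pad (align 8); size 24, align 8
@0: ttl [1B, align 1] → 1
+7 pad (align 8)
@8: length [24B, align 8] → 32
@32: seq [2B, align 2] → 34

0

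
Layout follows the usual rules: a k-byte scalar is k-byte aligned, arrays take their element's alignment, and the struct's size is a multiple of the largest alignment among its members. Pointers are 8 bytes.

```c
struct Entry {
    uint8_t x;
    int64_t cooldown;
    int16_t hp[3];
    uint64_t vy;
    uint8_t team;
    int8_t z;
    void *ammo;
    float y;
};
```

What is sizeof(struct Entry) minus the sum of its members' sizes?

19

0..1  x  (1B, 1-aligned)
1..8  -- padding (7B)
8..16  cooldown  (8B, 8-aligned)
16..22  hp  (6B, 2-aligned)
22..24  -- padding (2B)
24..32  vy  (8B, 8-aligned)
32..33  team  (1B, 1-aligned)
33..34  z  (1B, 1-aligned)
34..40  -- padding (6B)
40..48  ammo  (8B, 8-aligned)
48..52  y  (4B, 4-aligned)
52..56  -- tail padding (4B)
sizeof = 56, alignof = 8
data bytes 37, size 56 → padding 19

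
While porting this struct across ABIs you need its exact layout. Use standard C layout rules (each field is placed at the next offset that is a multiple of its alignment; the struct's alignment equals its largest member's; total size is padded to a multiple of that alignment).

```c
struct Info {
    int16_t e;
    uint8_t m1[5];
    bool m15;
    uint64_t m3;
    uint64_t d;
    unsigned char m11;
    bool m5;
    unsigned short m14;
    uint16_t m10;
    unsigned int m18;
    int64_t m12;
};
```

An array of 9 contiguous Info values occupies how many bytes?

432

0..2  e  (2B, 2-aligned)
2..7  m1  (5B, 1-aligned)
7..8  m15  (1B, 1-aligned)
8..16  m3  (8B, 8-aligned)
16..24  d  (8B, 8-aligned)
24..25  m11  (1B, 1-aligned)
25..26  m5  (1B, 1-aligned)
26..28  m14  (2B, 2-aligned)
28..30  m10  (2B, 2-aligned)
30..32  -- padding (2B)
32..36  m18  (4B, 4-aligned)
36..40  -- padding (4B)
40..48  m12  (8B, 8-aligned)
sizeof = 48, alignof = 8
array of 9: 9 × 48 = 432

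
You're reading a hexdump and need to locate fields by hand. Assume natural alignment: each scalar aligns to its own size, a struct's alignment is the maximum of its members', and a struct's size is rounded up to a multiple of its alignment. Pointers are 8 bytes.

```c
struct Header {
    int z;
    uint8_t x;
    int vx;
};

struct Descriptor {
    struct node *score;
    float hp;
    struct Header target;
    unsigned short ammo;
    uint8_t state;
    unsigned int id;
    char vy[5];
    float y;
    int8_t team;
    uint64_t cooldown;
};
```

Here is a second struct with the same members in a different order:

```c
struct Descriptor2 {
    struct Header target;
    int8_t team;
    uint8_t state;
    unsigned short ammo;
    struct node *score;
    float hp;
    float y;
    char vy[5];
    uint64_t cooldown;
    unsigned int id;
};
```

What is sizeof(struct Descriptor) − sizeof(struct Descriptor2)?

Header: @0: z [4B, align 4] → 4; @4: x [1B, align 1] → 5; +3 pad (align 4); @8: vx [4B, align 4] → 12; size 12, align 4
@0: score [8B, align 8] → 8
@8: hp [4B, align 4] → 12
@12: target [12B, align 4] → 24
@24: ammo [2B, align 2] → 26
@26: state [1B, align 1] → 27
+1 pad (align 4)
@28: id [4B, align 4] → 32
@32: vy [5B, align 1] → 37
+3 pad (align 4)
@40: y [4B, align 4] → 44
@44: team [1B, align 1] → 45
+3 pad (align 8)
@48: cooldown [8B, align 8] → 56
size 56, align 8
— Descriptor2 —
@0: target [12B, align 4] → 12
@12: team [1B, align 1] → 13
@13: state [1B, align 1] → 14
@14: ammo [2B, align 2] → 16
@16: score [8B, align 8] → 24
@24: hp [4B, align 4] → 28
@28: y [4B, align 4] → 32
@32: vy [5B, align 1] → 37
+3 pad (align 8)
@40: cooldown [8B, align 8] → 48
@48: id [4B, align 4] → 52
+4 tail pad (align 8)
size 56, align 8
56 − 56 = 0

0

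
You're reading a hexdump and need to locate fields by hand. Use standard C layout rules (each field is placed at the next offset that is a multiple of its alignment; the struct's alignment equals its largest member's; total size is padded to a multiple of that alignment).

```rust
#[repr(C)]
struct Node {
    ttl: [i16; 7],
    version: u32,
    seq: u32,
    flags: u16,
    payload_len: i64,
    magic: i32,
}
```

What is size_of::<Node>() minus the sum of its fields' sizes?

12

ttl at 0 (size 14, align 2) → ends 14
pad 2 to align 4 for version
version at 16 (size 4, align 4) → ends 20
seq at 20 (size 4, align 4) → ends 24
flags at 24 (size 2, align 2) → ends 26
pad 6 to align 8 for payload_len
payload_len at 32 (size 8, align 8) → ends 40
magic at 40 (size 4, align 4) → ends 44
tail pad 4 to reach multiple of 8
total 48 bytes, alignment 8
data bytes 36, size 48 → padding 12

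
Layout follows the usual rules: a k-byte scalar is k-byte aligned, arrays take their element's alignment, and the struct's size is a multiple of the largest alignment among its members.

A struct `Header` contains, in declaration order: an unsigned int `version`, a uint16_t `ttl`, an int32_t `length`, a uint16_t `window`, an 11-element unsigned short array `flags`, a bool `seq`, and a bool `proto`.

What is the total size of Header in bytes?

0..4  version  (4B, 4-aligned)
4..6  ttl  (2B, 2-aligned)
6..8  -- padding (2B)
8..12  length  (4B, 4-aligned)
12..14  window  (2B, 2-aligned)
14..36  flags  (22B, 2-aligned)
36..37  seq  (1B, 1-aligned)
37..38  proto  (1B, 1-aligned)
38..40  -- tail padding (2B)
sizeof = 40, alignof = 4

40 bytes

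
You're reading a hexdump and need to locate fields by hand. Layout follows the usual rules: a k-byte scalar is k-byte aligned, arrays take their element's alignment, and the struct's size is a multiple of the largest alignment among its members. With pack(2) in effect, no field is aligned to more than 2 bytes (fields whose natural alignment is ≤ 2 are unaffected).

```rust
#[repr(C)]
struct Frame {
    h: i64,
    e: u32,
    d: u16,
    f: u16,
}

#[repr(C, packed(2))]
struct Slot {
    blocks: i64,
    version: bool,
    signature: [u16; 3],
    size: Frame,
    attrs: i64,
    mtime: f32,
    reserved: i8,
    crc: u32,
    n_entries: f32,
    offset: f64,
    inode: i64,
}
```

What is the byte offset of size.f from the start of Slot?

Frame: h at 0 (size 8, align 8) → ends 8; e at 8 (size 4, align 4) → ends 12; d at 12 (size 2, align 2) → ends 14; f at 14 (size 2, align 2) → ends 16; total 16 bytes, alignment 8
blocks at 0 (size 8, align 2) → ends 8
version at 8 (size 1, align 1) → ends 9
pad 1 to align 2 for signature
signature at 10 (size 6, align 2) → ends 16
size at 16 (size 16, align 2) → ends 32
within Frame: f at 14
16 + 14 = 30

30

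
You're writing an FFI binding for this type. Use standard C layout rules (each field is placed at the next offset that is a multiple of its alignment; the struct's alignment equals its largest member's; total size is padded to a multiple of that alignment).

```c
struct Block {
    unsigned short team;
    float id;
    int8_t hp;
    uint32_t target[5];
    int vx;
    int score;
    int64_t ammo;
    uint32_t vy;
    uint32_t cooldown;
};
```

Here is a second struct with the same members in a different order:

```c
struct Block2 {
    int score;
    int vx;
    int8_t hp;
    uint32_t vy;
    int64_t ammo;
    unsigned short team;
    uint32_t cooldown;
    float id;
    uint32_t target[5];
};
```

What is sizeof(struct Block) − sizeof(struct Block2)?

@0: team [2B, align 2] → 2
+2 pad (align 4)
@4: id [4B, align 4] → 8
@8: hp [1B, align 1] → 9
+3 pad (align 4)
@12: target [20B, align 4] → 32
@32: vx [4B, align 4] → 36
@36: score [4B, align 4] → 40
@40: ammo [8B, align 8] → 48
@48: vy [4B, align 4] → 52
@52: cooldown [4B, align 4] → 56
size 56, align 8
— Block2 —
@0: score [4B, align 4] → 4
@4: vx [4B, align 4] → 8
@8: hp [1B, align 1] → 9
+3 pad (align 4)
@12: vy [4B, align 4] → 16
@16: ammo [8B, align 8] → 24
@24: team [2B, align 2] → 26
+2 pad (align 4)
@28: cooldown [4B, align 4] → 32
@32: id [4B, align 4] → 36
@36: target [20B, align 4] → 56
size 56, align 8
56 − 56 = 0

0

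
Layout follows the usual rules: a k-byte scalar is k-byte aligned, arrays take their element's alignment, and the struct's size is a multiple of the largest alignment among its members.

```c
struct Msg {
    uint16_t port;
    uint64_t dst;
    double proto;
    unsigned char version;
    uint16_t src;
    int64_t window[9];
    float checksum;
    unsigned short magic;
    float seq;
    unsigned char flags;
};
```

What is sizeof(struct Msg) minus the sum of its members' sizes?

16

port at 0 (size 2, align 2) → ends 2
pad 6 to align 8 for dst
dst at 8 (size 8, align 8) → ends 16
proto at 16 (size 8, align 8) → ends 24
version at 24 (size 1, align 1) → ends 25
pad 1 to align 2 for src
src at 26 (size 2, align 2) → ends 28
pad 4 to align 8 for window
window at 32 (size 72, align 8) → ends 104
checksum at 104 (size 4, align 4) → ends 108
magic at 108 (size 2, align 2) → ends 110
pad 2 to align 4 for seq
seq at 112 (size 4, align 4) → ends 116
flags at 116 (size 1, align 1) → ends 117
tail pad 3 to reach multiple of 8
total 120 bytes, alignment 8
data bytes 104, size 120 → padding 16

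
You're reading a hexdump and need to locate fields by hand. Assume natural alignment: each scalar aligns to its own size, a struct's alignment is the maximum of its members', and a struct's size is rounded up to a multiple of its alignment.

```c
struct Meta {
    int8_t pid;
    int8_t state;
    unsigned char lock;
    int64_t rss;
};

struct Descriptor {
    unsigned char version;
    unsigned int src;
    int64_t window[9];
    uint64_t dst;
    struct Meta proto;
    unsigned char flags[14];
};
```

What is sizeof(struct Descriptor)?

120

Meta: 0..1  pid  (1B, 1-aligned); 1..2  state  (1B, 1-aligned); 2..3  lock  (1B, 1-aligned); 3..8  -- padding (5B); 8..16  rss  (8B, 8-aligned); sizeof = 16, alignof = 8
0..1  version  (1B, 1-aligned)
1..4  -- padding (3B)
4..8  src  (4B, 4-aligned)
8..80  window  (72B, 8-aligned)
80..88  dst  (8B, 8-aligned)
88..104  proto  (16B, 8-aligned)
104..118  flags  (14B, 1-aligned)
118..120  -- tail padding (2B)
sizeof = 120, alignof = 8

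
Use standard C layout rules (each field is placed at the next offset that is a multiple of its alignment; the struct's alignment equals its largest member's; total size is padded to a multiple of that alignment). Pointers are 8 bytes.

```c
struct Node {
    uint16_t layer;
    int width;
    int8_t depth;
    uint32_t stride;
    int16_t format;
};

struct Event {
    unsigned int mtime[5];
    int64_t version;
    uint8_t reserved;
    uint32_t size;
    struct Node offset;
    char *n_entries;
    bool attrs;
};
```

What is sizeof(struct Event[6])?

480

Node: layer at 0 (size 2, align 2) → ends 2; pad 2 to align 4 for width; width at 4 (size 4, align 4) → ends 8; depth at 8 (size 1, align 1) → ends 9; pad 3 to align 4 for stride; stride at 12 (size 4, align 4) → ends 16; format at 16 (size 2, align 2) → ends 18; tail pad 2 to reach multiple of 4; total 20 bytes, alignment 4
mtime at 0 (size 20, align 4) → ends 20
pad 4 to align 8 for version
version at 24 (size 8, align 8) → ends 32
reserved at 32 (size 1, align 1) → ends 33
pad 3 to align 4 for size
size at 36 (size 4, align 4) → ends 40
offset at 40 (size 20, align 4) → ends 60
pad 4 to align 8 for n_entries
n_entries at 64 (size 8, align 8) → ends 72
attrs at 72 (size 1, align 1) → ends 73
tail pad 7 to reach multiple of 8
total 80 bytes, alignment 8
array of 6: 6 × 80 = 480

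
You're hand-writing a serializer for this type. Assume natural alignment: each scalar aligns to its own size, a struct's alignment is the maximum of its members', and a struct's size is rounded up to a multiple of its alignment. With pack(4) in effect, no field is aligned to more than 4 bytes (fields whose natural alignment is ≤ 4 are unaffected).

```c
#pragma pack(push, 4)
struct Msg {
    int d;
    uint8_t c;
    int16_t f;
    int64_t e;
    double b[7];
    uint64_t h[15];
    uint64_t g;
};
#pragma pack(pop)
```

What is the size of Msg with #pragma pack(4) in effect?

0..4  d  (4B, 4-aligned)
4..5  c  (1B, 1-aligned)
5..6  -- padding (1B)
6..8  f  (2B, 2-aligned)
8..16  e  (8B, 4-aligned)
16..72  b  (56B, 4-aligned)
72..192  h  (120B, 4-aligned)
192..200  g  (8B, 4-aligned)
sizeof = 200, alignof = 4

200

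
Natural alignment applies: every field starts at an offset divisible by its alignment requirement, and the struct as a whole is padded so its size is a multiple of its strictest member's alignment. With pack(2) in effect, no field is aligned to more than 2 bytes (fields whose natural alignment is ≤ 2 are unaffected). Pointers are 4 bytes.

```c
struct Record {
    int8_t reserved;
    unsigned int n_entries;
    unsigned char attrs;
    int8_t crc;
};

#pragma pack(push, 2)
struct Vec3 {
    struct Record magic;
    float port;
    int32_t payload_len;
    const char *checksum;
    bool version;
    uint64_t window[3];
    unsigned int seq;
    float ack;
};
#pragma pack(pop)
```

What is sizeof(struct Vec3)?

58 bytes

Record: @0: reserved [1B, align 1] → 1; +3 pad (align 4); @4: n_entries [4B, align 4] → 8; @8: attrs [1B, align 1] → 9; @9: crc [1B, align 1] → 10; +2 tail pad (align 4); size 12, align 4
@0: magic [12B, align 2] → 12
@12: port [4B, align 2] → 16
@16: payload_len [4B, align 2] → 20
@20: checksum [4B, align 2] → 24
@24: version [1B, align 1] → 25
+1 pad (align 2)
@26: window [24B, align 2] → 50
@50: seq [4B, align 2] → 54
@54: ack [4B, align 2] → 58
size 58, align 2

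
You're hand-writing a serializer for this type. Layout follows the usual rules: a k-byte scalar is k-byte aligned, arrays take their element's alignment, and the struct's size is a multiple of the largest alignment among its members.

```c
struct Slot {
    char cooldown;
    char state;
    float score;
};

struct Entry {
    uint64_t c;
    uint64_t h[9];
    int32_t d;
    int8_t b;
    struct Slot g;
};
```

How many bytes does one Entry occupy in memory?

96

Slot: cooldown at 0 (size 1, align 1) → ends 1; state at 1 (size 1, align 1) → ends 2; pad 2 to align 4 for score; score at 4 (size 4, align 4) → ends 8; total 8 bytes, alignment 4
c at 0 (size 8, align 8) → ends 8
h at 8 (size 72, align 8) → ends 80
d at 80 (size 4, align 4) → ends 84
b at 84 (size 1, align 1) → ends 85
pad 3 to align 4 for g
g at 88 (size 8, align 4) → ends 96
total 96 bytes, alignment 8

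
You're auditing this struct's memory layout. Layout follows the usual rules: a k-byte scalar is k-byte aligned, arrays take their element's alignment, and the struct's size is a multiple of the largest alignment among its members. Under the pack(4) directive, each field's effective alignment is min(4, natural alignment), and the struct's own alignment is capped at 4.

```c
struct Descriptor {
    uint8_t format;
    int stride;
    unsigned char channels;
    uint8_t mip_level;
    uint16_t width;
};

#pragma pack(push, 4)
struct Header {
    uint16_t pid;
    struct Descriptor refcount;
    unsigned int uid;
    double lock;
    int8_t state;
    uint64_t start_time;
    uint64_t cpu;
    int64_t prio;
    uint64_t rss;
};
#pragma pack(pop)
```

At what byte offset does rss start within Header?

56

Descriptor: 0..1  format  (1B, 1-aligned); 1..4  -- padding (3B); 4..8  stride  (4B, 4-aligned); 8..9  channels  (1B, 1-aligned); 9..10  mip_level  (1B, 1-aligned); 10..12  width  (2B, 2-aligned); sizeof = 12, alignof = 4
0..2  pid  (2B, 2-aligned)
2..4  -- padding (2B)
4..16  refcount  (12B, 4-aligned)
16..20  uid  (4B, 4-aligned)
20..28  lock  (8B, 4-aligned)
28..29  state  (1B, 1-aligned)
29..32  -- padding (3B)
32..40  start_time  (8B, 4-aligned)
40..48  cpu  (8B, 4-aligned)
48..56  prio  (8B, 4-aligned)
56..64  rss  (8B, 4-aligned)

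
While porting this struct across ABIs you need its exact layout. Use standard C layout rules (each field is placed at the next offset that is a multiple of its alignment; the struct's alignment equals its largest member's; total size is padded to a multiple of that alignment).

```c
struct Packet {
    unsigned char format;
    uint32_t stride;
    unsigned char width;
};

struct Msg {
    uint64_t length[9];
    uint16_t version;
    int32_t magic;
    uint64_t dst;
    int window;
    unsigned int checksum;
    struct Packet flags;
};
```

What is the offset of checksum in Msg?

92

Packet: format at 0 (size 1, align 1) → ends 1; pad 3 to align 4 for stride; stride at 4 (size 4, align 4) → ends 8; width at 8 (size 1, align 1) → ends 9; tail pad 3 to reach multiple of 4; total 12 bytes, alignment 4
length at 0 (size 72, align 8) → ends 72
version at 72 (size 2, align 2) → ends 74
pad 2 to align 4 for magic
magic at 76 (size 4, align 4) → ends 80
dst at 80 (size 8, align 8) → ends 88
window at 88 (size 4, align 4) → ends 92
checksum at 92 (size 4, align 4) → ends 96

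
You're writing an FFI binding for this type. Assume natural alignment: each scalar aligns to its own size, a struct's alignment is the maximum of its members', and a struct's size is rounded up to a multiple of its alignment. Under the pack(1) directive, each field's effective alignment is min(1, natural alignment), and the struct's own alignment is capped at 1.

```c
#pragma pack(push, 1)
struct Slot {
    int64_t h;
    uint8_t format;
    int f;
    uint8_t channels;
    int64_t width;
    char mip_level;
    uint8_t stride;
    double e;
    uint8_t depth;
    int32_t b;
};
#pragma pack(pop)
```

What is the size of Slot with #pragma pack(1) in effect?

0..8  h  (8B, 1-aligned)
8..9  format  (1B, 1-aligned)
9..13  f  (4B, 1-aligned)
13..14  channels  (1B, 1-aligned)
14..22  width  (8B, 1-aligned)
22..23  mip_level  (1B, 1-aligned)
23..24  stride  (1B, 1-aligned)
24..32  e  (8B, 1-aligned)
32..33  depth  (1B, 1-aligned)
33..37  b  (4B, 1-aligned)
sizeof = 37, alignof = 1

37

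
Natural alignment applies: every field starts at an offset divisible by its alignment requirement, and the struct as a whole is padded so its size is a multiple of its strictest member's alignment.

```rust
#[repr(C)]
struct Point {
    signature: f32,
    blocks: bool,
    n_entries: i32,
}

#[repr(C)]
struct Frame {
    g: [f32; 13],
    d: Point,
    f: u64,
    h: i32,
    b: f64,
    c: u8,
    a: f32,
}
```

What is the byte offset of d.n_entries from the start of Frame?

60

Point: signature at 0 (size 4, align 4) → ends 4; blocks at 4 (size 1, align 1) → ends 5; pad 3 to align 4 for n_entries; n_entries at 8 (size 4, align 4) → ends 12; total 12 bytes, alignment 4
g at 0 (size 52, align 4) → ends 52
d at 52 (size 12, align 4) → ends 64
within Point: n_entries at 8
52 + 8 = 60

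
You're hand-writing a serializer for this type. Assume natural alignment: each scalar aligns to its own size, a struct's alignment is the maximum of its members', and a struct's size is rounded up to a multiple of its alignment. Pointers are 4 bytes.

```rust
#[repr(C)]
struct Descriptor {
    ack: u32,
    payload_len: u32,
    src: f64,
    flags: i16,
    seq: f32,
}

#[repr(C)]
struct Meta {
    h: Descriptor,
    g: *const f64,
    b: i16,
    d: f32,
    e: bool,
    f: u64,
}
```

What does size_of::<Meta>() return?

48 bytes

Descriptor: @0: ack [4B, align 4] → 4; @4: payload_len [4B, align 4] → 8; @8: src [8B, align 8] → 16; @16: flags [2B, align 2] → 18; +2 pad (align 4); @20: seq [4B, align 4] → 24; size 24, align 8
@0: h [24B, align 8] → 24
@24: g [4B, align 4] → 28
@28: b [2B, align 2] → 30
+2 pad (align 4)
@32: d [4B, align 4] → 36
@36: e [1B, align 1] → 37
+3 pad (align 8)
@40: f [8B, align 8] → 48
size 48, align 8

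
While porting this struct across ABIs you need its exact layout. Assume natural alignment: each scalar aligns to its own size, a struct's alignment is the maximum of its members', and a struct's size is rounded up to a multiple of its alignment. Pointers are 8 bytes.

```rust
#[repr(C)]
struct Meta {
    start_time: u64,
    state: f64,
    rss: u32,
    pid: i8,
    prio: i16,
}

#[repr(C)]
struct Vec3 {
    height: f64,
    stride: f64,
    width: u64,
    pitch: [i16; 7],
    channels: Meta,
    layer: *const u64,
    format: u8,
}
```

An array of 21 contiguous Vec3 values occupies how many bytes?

1680

Meta: 0..8  start_time  (8B, 8-aligned); 8..16  state  (8B, 8-aligned); 16..20  rss  (4B, 4-aligned); 20..21  pid  (1B, 1-aligned); 21..22  -- padding (1B); 22..24  prio  (2B, 2-aligned); sizeof = 24, alignof = 8
0..8  height  (8B, 8-aligned)
8..16  stride  (8B, 8-aligned)
16..24  width  (8B, 8-aligned)
24..38  pitch  (14B, 2-aligned)
38..40  -- padding (2B)
40..64  channels  (24B, 8-aligned)
64..72  layer  (8B, 8-aligned)
72..73  format  (1B, 1-aligned)
73..80  -- tail padding (7B)
sizeof = 80, alignof = 8
array of 21: 21 × 80 = 1680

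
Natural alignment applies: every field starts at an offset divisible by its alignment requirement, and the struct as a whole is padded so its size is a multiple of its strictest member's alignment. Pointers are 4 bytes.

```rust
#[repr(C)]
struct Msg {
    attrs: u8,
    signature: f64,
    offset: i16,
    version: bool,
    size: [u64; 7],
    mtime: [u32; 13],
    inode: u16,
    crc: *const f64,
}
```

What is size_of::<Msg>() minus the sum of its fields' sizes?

@0: attrs [1B, align 1] → 1
+7 pad (align 8)
@8: signature [8B, align 8] → 16
@16: offset [2B, align 2] → 18
@18: version [1B, align 1] → 19
+5 pad (align 8)
@24: size [56B, align 8] → 80
@80: mtime [52B, align 4] → 132
@132: inode [2B, align 2] → 134
+2 pad (align 4)
@136: crc [4B, align 4] → 140
+4 tail pad (align 8)
size 144, align 8
data bytes 126, size 144 → padding 18

18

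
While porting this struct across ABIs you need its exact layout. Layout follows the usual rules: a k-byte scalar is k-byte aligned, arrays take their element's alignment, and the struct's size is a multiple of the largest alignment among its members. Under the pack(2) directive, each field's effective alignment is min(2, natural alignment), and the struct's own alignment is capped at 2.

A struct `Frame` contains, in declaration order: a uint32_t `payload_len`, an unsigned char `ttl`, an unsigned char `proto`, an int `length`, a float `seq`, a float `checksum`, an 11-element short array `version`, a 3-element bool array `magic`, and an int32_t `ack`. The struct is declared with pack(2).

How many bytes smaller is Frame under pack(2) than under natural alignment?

natural layout:
  payload_len at 0 (size 4, align 4) → ends 4
  ttl at 4 (size 1, align 1) → ends 5
  proto at 5 (size 1, align 1) → ends 6
  pad 2 to align 4 for length
  length at 8 (size 4, align 4) → ends 12
  seq at 12 (size 4, align 4) → ends 16
  checksum at 16 (size 4, align 4) → ends 20
  version at 20 (size 22, align 2) → ends 42
  magic at 42 (size 3, align 1) → ends 45
  pad 3 to align 4 for ack
  ack at 48 (size 4, align 4) → ends 52
  total 52 bytes, alignment 4
packed(2) layout:
  payload_len at 0 (size 4, align 2) → ends 4
  ttl at 4 (size 1, align 1) → ends 5
  proto at 5 (size 1, align 1) → ends 6
  length at 6 (size 4, align 2) → ends 10
  seq at 10 (size 4, align 2) → ends 14
  checksum at 14 (size 4, align 2) → ends 18
  version at 18 (size 22, align 2) → ends 40
  magic at 40 (size 3, align 1) → ends 43
  pad 1 to align 2 for ack
  ack at 44 (size 4, align 2) → ends 48
  total 48 bytes, alignment 2
52 − 48 = 4

4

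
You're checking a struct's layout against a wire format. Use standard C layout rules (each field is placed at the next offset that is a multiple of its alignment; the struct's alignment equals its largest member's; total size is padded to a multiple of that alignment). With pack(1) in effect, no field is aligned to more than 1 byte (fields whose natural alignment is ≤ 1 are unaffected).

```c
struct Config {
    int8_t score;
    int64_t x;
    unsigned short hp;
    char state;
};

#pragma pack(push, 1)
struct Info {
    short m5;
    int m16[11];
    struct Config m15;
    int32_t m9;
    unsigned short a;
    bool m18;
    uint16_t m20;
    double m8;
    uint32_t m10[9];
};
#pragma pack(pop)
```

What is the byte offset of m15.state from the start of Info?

Config: @0: score [1B, align 1] → 1; +7 pad (align 8); @8: x [8B, align 8] → 16; @16: hp [2B, align 2] → 18; @18: state [1B, align 1] → 19; +5 tail pad (align 8); size 24, align 8
@0: m5 [2B, align 1] → 2
@2: m16 [44B, align 1] → 46
@46: m15 [24B, align 1] → 70
within Config: state at 18
46 + 18 = 64

64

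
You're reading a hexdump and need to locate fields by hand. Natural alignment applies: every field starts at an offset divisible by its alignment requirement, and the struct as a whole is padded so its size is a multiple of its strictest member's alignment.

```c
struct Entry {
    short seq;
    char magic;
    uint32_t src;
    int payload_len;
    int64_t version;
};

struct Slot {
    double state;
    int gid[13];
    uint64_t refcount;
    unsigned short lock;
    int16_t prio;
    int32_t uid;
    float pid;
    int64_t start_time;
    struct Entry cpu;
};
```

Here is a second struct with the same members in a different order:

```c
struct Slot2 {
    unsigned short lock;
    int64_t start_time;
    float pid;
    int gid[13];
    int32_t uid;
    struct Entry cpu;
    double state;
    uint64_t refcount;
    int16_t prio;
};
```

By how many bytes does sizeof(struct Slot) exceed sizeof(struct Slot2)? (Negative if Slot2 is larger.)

-8

Entry: seq at 0 (size 2, align 2) → ends 2; magic at 2 (size 1, align 1) → ends 3; pad 1 to align 4 for src; src at 4 (size 4, align 4) → ends 8; payload_len at 8 (size 4, align 4) → ends 12; pad 4 to align 8 for version; version at 16 (size 8, align 8) → ends 24; total 24 bytes, alignment 8
state at 0 (size 8, align 8) → ends 8
gid at 8 (size 52, align 4) → ends 60
pad 4 to align 8 for refcount
refcount at 64 (size 8, align 8) → ends 72
lock at 72 (size 2, align 2) → ends 74
prio at 74 (size 2, align 2) → ends 76
uid at 76 (size 4, align 4) → ends 80
pid at 80 (size 4, align 4) → ends 84
pad 4 to align 8 for start_time
start_time at 88 (size 8, align 8) → ends 96
cpu at 96 (size 24, align 8) → ends 120
total 120 bytes, alignment 8
— Slot2 —
lock at 0 (size 2, align 2) → ends 2
pad 6 to align 8 for start_time
start_time at 8 (size 8, align 8) → ends 16
pid at 16 (size 4, align 4) → ends 20
gid at 20 (size 52, align 4) → ends 72
uid at 72 (size 4, align 4) → ends 76
pad 4 to align 8 for cpu
cpu at 80 (size 24, align 8) → ends 104
state at 104 (size 8, align 8) → ends 112
refcount at 112 (size 8, align 8) → ends 120
prio at 120 (size 2, align 2) → ends 122
tail pad 6 to reach multiple of 8
total 128 bytes, alignment 8
120 − 128 = -8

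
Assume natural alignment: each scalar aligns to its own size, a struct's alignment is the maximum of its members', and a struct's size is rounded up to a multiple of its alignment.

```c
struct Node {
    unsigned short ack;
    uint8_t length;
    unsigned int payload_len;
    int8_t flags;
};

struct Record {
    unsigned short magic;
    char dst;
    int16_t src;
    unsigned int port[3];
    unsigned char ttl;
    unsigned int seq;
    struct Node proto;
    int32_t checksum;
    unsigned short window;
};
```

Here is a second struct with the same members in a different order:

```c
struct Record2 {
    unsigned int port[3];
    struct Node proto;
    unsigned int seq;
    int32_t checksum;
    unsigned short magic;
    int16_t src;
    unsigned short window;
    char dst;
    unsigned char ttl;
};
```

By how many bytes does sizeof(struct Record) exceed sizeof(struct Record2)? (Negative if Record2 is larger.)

Node: ack at 0 (size 2, align 2) → ends 2; length at 2 (size 1, align 1) → ends 3; pad 1 to align 4 for payload_len; payload_len at 4 (size 4, align 4) → ends 8; flags at 8 (size 1, align 1) → ends 9; tail pad 3 to reach multiple of 4; total 12 bytes, alignment 4
magic at 0 (size 2, align 2) → ends 2
dst at 2 (size 1, align 1) → ends 3
pad 1 to align 2 for src
src at 4 (size 2, align 2) → ends 6
pad 2 to align 4 for port
port at 8 (size 12, align 4) → ends 20
ttl at 20 (size 1, align 1) → ends 21
pad 3 to align 4 for seq
seq at 24 (size 4, align 4) → ends 28
proto at 28 (size 12, align 4) → ends 40
checksum at 40 (size 4, align 4) → ends 44
window at 44 (size 2, align 2) → ends 46
tail pad 2 to reach multiple of 4
total 48 bytes, alignment 4
— Record2 —
port at 0 (size 12, align 4) → ends 12
proto at 12 (size 12, align 4) → ends 24
seq at 24 (size 4, align 4) → ends 28
checksum at 28 (size 4, align 4) → ends 32
magic at 32 (size 2, align 2) → ends 34
src at 34 (size 2, align 2) → ends 36
window at 36 (size 2, align 2) → ends 38
dst at 38 (size 1, align 1) → ends 39
ttl at 39 (size 1, align 1) → ends 40
total 40 bytes, alignment 4
48 − 40 = 8

8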